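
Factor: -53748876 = -1*2^2*3^1*4479073^1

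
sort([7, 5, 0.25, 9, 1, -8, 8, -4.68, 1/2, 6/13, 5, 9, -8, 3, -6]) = [-8, -8, -6, -4.68, 0.25, 6/13, 1/2, 1, 3, 5, 5, 7, 8, 9, 9]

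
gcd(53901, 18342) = 9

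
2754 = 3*918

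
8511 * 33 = 280863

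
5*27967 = 139835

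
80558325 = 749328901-668770576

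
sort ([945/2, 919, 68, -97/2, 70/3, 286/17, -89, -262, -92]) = [-262, -92, -89, -97/2, 286/17, 70/3, 68, 945/2, 919]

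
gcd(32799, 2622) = 3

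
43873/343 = 127 + 312/343 ≈ 127.91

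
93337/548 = 170 + 177/548 ≈ 170.32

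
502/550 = 251/275 ≈ 0.913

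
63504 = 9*7056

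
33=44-11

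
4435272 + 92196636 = 96631908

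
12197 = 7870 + 4327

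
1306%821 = 485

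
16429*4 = 65716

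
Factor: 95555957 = 7^1*29^1*470719^1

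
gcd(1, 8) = 1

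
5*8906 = 44530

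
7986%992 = 50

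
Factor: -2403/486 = -1*2^(-1)*3^(-2)*89^1 = -89/18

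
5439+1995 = 7434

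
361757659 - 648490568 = -286732909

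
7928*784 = 6215552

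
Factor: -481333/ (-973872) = 2^ (-4)*3^ (-2)*37^1*6763^ (-1)*13009^1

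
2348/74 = 1174/37 ≈ 31.73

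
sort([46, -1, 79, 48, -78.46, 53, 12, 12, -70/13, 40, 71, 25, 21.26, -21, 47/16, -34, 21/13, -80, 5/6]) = [-80, -78.46, -34, -21, -70/13, -1, 5/6, 21/13, 47/16, 12, 12, 21.26, 25, 40, 46, 48, 53, 71, 79]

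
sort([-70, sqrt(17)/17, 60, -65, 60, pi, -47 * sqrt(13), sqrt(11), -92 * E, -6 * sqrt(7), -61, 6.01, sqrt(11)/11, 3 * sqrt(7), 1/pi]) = [-92 * E, -47 * sqrt(13), -70, -65, -61, -6 * sqrt(7), sqrt(17)/17, sqrt(11)/11, 1/pi, pi, sqrt(11), 6.01, 3 * sqrt(7), 60, 60]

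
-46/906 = -23/453≈-0.0508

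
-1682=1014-2696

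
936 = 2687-1751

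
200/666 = 100/333 ≈ 0.300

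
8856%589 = 21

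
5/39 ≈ 0.128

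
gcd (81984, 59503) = 1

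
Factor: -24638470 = -1*2^1*5^1*211^1*11677^1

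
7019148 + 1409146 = 8428294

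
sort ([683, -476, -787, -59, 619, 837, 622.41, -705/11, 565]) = [-787, -476, -705/11, -59, 565, 619, 622.41, 683, 837]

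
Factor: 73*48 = 2^4*3^1*73^1 = 3504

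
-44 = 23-67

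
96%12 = 0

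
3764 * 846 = 3184344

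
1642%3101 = 1642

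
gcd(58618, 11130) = 742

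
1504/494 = 752/247 ≈ 3.04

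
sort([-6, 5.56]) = [-6, 5.56]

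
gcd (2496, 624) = 624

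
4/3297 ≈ 0.00121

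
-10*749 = -7490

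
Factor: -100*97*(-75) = 2^2*3^1*5^4*97^1 = 727500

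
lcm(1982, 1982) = 1982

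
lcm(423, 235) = 2115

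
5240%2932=2308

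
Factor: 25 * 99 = 3^2 * 5^2 * 11^1 = 2475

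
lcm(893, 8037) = 8037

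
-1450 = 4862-6312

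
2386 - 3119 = -733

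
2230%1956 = 274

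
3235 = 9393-6158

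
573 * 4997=2863281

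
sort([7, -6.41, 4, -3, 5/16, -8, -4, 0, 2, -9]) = [-9, -8, -6.41, -4, -3, 0, 5/16, 2, 4, 7]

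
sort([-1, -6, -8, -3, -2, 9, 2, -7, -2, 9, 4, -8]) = [-8, -8, -7, -6, -3, -2, -2, -1, 2, 4, 9, 9]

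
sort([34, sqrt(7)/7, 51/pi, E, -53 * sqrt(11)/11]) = [-53 * sqrt(11)/11, sqrt(7)/7, E, 51/pi, 34]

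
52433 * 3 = 157299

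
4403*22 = 96866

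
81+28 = 109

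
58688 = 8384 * 7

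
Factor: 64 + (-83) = -1 * 19^1 = -19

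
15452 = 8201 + 7251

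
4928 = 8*616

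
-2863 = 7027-9890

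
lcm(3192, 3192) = 3192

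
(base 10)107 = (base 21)52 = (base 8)153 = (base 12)8b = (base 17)65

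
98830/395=250 + 16/79 ≈ 250.20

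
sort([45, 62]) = [45, 62]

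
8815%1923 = 1123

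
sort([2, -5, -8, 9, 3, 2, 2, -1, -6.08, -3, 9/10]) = [-8, -6.08, -5, -3, -1, 9/10, 2, 2, 2, 3, 9]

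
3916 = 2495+1421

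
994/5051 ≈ 0.197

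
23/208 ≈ 0.111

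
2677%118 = 81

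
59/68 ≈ 0.868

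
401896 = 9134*44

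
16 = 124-108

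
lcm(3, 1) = 3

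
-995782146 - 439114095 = -1434896241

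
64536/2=32268=32268.00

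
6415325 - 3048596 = 3366729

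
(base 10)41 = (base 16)29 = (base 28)1d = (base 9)45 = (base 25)1g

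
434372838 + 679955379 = 1114328217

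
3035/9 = 337+2/9 ≈ 337.22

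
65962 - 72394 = -6432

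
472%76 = 16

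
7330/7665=1466/1533 ≈ 0.956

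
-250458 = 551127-801585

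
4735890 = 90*52621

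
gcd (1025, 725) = 25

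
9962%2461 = 118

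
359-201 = 158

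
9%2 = 1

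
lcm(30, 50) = 150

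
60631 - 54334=6297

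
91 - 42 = 49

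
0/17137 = 0 = 0.00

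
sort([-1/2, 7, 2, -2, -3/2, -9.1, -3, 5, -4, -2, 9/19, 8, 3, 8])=[-9.1, -4, -3, -2, -2, -3/2, -1/2, 9/19, 2, 3, 5, 7, 8, 8]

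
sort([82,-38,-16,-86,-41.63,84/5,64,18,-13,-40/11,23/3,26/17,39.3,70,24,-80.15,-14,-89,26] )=[-89,-86,-80.15,-41.63,-38,-16,-14,-13,-40/11,26/17,23/3,84/5,18,24,26,39.3,64,70,82] 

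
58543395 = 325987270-267443875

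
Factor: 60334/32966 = 53^(-1)*97^1 = 97/53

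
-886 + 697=-189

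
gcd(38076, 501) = 501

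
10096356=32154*314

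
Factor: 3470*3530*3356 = 2^4*5^2*347^1*353^1*839^1 = 41107979600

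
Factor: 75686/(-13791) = -1*2^1*3^(-1)*13^1*41^1*71^1*4597^(-1)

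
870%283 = 21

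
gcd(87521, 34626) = 1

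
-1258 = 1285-2543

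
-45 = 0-45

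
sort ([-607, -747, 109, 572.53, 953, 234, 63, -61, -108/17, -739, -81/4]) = [-747, -739, -607, -61, -81/4, -108/17, 63, 109, 234, 572.53, 953]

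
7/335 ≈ 0.0209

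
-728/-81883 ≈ 0.00889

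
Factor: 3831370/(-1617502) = -1 * 5^1 * 53^1 * 7229^1 * 808751^(-1) = -1915685/808751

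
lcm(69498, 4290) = 347490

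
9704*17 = 164968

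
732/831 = 244/277 ≈ 0.881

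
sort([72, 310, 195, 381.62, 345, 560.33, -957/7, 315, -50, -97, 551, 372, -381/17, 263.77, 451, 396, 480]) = [-957/7, -97, -50, -381/17, 72, 195, 263.77, 310, 315, 345, 372, 381.62, 396, 451, 480, 551, 560.33]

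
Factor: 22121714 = 2^1*41^1*349^1*773^1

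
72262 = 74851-2589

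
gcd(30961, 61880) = 7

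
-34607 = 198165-232772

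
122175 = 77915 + 44260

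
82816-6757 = 76059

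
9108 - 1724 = 7384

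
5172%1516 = 624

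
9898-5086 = 4812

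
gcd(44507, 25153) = 1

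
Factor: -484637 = -1*83^1*5839^1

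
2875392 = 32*89856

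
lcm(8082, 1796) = 16164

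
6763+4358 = 11121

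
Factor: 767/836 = 2^(-2) * 11^(-1) * 13^1 * 19^(-1) * 59^1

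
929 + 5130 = 6059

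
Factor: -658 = -1 * 2^1 * 7^1 * 47^1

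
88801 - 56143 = 32658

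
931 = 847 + 84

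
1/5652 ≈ 0.000177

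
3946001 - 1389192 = 2556809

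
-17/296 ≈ -0.0574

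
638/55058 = 319/27529 ≈ 0.0116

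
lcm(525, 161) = 12075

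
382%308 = 74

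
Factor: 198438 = 2^1 * 3^1 * 33073^1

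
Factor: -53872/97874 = -1 * 2^3 * 13^1 * 37^1 * 6991^(-1) = -3848/6991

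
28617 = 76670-48053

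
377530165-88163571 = 289366594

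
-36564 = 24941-61505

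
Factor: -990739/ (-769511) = 23^ (-1) * 79^1 * 12541^1 * 33457^ (-1)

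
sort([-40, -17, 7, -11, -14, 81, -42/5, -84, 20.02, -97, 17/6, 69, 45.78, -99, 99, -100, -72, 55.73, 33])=[-100, -99, -97, -84, -72, -40, -17, -14, -11, -42/5, 17/6, 7, 20.02, 33, 45.78, 55.73, 69, 81, 99]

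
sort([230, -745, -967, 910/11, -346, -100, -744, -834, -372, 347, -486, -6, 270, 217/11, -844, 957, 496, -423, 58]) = [-967, -844, -834, -745, -744, -486, -423, -372, -346, -100, -6, 217/11, 58, 910/11, 230, 270, 347, 496, 957]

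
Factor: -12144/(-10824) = 2^1 * 23^1 * 41^(-1) = 46/41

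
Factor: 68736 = 2^7 * 3^1 * 179^1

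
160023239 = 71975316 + 88047923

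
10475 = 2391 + 8084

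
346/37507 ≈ 0.00922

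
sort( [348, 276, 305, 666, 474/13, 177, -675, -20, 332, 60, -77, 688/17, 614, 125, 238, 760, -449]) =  [-675, -449, -77, -20, 474/13, 688/17, 60, 125, 177, 238, 276, 305, 332, 348, 614, 666, 760]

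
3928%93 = 22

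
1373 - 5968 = -4595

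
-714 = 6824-7538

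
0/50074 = 0 = 0.00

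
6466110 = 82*78855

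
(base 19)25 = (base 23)1k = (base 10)43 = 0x2b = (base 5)133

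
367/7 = 52 + 3/7 ≈ 52.43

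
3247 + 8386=11633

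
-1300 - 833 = -2133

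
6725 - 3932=2793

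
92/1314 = 46/657 ≈ 0.0700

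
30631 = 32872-2241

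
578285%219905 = 138475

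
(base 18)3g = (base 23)31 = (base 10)70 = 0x46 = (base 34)22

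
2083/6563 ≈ 0.317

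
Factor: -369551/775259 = -1*7^1*13^1*31^1*131^1*775259^(-1)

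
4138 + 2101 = 6239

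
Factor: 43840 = 2^6*5^1*137^1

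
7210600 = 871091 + 6339509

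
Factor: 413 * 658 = 2^1 * 7^2 * 47^1 * 59^1 = 271754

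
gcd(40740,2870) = 70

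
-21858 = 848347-870205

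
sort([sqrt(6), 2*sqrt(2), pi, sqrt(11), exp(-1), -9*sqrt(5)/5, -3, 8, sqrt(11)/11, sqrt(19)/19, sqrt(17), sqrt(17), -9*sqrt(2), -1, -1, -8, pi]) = [-9*sqrt(2), -8, -9*sqrt(5)/5, -3, -1, -1, sqrt(19)/19, sqrt(11)/11, exp(-1), sqrt(6), 2*sqrt(2), pi, pi, sqrt(11), sqrt(17), sqrt(17), 8]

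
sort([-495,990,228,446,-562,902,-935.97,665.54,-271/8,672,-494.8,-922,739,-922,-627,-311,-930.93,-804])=[-935.97,-930.93,-922,-922,-804,-627,-562,-495,-494.8,-311,-271/8,228,446,665.54,672,739,902,990]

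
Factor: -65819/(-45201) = 3^(-1) * 19^(-1) * 83^1 = 83/57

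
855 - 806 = 49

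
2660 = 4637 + -1977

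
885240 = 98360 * 9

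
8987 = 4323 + 4664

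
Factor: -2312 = -1 * 2^3 * 17^2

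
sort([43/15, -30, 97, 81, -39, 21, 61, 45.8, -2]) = [-39, -30, -2, 43/15, 21, 45.8, 61, 81, 97]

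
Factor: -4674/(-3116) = 2^(-1)*3^1 = 3/2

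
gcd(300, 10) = 10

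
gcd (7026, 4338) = 6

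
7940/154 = 51+43/77 ≈ 51.56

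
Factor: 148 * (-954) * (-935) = 2^3 * 3^2 * 5^1 * 11^1 * 17^1 * 37^1 * 53^1 = 132014520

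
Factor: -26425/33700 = -1*2^(-2)*7^1*151^1*337^(-1) = -1057/1348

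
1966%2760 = 1966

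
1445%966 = 479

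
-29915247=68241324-98156571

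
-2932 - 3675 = -6607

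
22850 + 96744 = 119594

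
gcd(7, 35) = 7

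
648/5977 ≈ 0.108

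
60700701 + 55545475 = 116246176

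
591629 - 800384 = -208755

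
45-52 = -7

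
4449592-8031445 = -3581853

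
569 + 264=833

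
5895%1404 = 279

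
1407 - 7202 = -5795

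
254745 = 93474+161271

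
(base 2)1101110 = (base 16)6e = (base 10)110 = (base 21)55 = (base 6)302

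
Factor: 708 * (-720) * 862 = -1 * 2^7 * 3^3 * 5^1 * 59^1 * 431^1 = -439413120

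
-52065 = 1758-53823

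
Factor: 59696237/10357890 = 2^(-1) * 3^(-1) * 5^(-1) * 345263^(-1) * 59696237^1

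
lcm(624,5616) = 5616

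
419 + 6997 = 7416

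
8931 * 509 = 4545879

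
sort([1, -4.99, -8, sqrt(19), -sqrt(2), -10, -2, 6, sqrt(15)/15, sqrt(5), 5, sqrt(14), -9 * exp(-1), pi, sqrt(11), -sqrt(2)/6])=[-10, -8, -4.99, -9 * exp(-1), -2, -sqrt(2), -sqrt(2)/6, sqrt(15)/15, 1, sqrt(5), pi, sqrt(11), sqrt(14), sqrt(19), 5, 6]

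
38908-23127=15781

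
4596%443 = 166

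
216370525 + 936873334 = 1153243859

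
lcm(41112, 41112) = 41112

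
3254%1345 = 564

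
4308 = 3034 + 1274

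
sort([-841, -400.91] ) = [-841, -400.91] 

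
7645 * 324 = 2476980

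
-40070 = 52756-92826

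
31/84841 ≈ 0.000365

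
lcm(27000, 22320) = 1674000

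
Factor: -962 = -1*2^1*13^1*37^1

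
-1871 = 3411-5282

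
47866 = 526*91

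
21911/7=3130 + 1/7 ≈ 3130.14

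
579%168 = 75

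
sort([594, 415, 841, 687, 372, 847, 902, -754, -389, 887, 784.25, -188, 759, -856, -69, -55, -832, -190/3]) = [-856, -832, -754, -389, -188, -69, -190/3, -55, 372, 415, 594, 687, 759, 784.25, 841, 847, 887, 902]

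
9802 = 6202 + 3600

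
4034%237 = 5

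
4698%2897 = 1801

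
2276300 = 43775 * 52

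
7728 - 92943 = -85215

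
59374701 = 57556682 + 1818019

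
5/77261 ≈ 0.0000647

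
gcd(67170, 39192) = 6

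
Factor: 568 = 2^3 * 71^1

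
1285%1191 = 94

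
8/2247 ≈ 0.00356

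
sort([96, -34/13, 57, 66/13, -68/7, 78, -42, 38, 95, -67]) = [-67, -42, -68/7, -34/13, 66/13, 38, 57, 78, 95, 96]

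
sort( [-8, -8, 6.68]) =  [-8, -8, 6.68]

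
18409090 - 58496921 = -40087831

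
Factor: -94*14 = -1*2^2*7^1*47^1 = -1316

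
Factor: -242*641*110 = -1*2^2*5^1*11^3*641^1 = -17063420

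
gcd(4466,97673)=1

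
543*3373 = 1831539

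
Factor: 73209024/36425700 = 2^4 * 3^(-3) * 5^(-2) * 7^1 * 67^1 * 271^1 * 1499^(-1) = 2033584/1011825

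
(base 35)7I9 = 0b10001111111110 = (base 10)9214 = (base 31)9I7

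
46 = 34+12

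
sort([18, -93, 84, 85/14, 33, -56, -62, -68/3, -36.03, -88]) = [-93, -88, -62, -56, -36.03, -68/3, 85/14, 18, 33, 84]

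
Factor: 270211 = 37^1*67^1*109^1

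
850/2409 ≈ 0.353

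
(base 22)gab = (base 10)7975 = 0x1f27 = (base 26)bkj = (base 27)apa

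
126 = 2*63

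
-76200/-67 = 1137 + 21/67 ≈ 1137.31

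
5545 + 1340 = 6885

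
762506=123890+638616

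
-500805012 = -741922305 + 241117293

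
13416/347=38 + 230/347 ≈ 38.66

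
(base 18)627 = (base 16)7c3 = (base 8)3703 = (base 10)1987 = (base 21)4ad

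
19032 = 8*2379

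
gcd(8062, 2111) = 1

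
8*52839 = 422712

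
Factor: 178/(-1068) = -1 * 2^(-1) * 3^(-1) = -1/6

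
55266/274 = 201 + 96/137 ≈ 201.70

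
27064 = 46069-19005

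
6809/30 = 226 + 29/30 ≈ 226.97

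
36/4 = 9 = 9.00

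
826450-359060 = 467390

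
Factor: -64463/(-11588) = 2^(-2)*7^1*2897^(-1)*9209^1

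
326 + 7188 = 7514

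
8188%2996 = 2196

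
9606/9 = 3202/3 ≈ 1067.33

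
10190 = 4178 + 6012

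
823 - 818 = 5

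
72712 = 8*9089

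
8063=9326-1263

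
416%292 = 124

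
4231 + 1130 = 5361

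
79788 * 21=1675548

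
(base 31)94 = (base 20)e3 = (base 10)283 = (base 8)433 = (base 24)bj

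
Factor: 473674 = 2^1*37^2*173^1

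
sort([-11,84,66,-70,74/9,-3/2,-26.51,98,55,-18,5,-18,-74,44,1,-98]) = [-98,-74,-70,-26.51,-18,-18,-11,-3/2,1,5,74/9,44,55,66,84,98]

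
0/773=0=0.00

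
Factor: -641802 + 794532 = 2^1 * 3^2 * 5^1 * 1697^1 = 152730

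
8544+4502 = 13046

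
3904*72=281088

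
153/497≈0.308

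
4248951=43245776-38996825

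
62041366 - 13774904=48266462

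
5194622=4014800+1179822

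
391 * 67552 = 26412832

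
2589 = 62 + 2527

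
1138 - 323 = 815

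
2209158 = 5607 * 394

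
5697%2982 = 2715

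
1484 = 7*212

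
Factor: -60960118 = -1 * 2^1 * 139^1 * 219281^1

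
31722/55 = 576+42/55 ≈ 576.76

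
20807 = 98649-77842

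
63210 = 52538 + 10672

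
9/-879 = -3/293 ≈ -0.0102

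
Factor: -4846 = -1*2^1*2423^1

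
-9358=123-9481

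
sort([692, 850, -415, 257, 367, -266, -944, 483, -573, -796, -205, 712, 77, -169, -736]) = [-944, -796, -736, -573, -415, -266, -205, -169, 77, 257, 367, 483, 692, 712, 850]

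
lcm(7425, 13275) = 438075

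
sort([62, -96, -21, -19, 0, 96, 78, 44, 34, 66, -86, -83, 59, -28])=[-96, -86, -83, -28, -21, -19, 0, 34, 44, 59, 62, 66, 78, 96]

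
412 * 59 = 24308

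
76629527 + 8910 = 76638437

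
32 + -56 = -24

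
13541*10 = 135410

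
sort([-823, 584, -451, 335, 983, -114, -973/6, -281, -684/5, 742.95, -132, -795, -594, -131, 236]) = [-823, -795, -594, -451, -281, -973/6, -684/5, -132, -131, -114, 236, 335, 584, 742.95, 983]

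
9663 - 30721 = -21058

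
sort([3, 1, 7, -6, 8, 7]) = [-6, 1, 3, 7, 7, 8]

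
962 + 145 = 1107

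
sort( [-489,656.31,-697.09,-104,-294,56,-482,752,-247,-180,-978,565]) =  [-978,-697.09,-489,-482,-294,-247,-180,-104,56,565,656.31,752]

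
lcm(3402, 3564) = 74844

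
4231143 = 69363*61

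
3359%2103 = 1256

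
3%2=1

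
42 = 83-41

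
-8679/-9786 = 2893/3262 ≈ 0.887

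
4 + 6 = 10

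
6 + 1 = 7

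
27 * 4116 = 111132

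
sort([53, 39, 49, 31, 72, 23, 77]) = [23, 31, 39, 49, 53, 72, 77]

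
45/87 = 15/29 ≈ 0.517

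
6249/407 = 15 + 144/407 ≈ 15.35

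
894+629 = 1523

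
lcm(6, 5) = 30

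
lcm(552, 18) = 1656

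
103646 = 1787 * 58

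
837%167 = 2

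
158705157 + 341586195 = 500291352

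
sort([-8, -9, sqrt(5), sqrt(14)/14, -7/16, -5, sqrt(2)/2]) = [-9, -8, -5, -7/16, sqrt(14)/14, sqrt(2)/2, sqrt(5)]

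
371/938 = 53/134 ≈ 0.396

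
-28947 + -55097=-84044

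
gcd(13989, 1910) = 1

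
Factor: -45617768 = -1*2^3*7^1*814603^1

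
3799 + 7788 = 11587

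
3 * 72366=217098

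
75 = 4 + 71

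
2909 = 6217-3308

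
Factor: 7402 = 2^1*3701^1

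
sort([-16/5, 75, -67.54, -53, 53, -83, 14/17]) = [-83, -67.54, -53, -16/5, 14/17, 53, 75]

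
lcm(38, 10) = 190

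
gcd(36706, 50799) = 1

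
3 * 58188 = 174564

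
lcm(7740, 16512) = 247680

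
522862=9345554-8822692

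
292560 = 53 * 5520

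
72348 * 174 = 12588552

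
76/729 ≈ 0.104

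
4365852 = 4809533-443681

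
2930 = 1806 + 1124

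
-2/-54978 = 1/27489 ≈ 0.0000364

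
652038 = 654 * 997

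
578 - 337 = 241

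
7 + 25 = 32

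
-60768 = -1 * 60768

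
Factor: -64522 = -1*2^1*32261^1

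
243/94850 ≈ 0.00256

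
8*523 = 4184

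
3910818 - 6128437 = -2217619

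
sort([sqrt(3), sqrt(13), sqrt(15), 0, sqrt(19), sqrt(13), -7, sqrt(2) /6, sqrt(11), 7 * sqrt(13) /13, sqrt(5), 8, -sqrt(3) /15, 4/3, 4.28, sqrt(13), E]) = [-7, -sqrt(3) /15, 0, sqrt(2) /6, 4/3, sqrt(3), 7 * sqrt(13) /13, sqrt(5), E, sqrt(11), sqrt(13), sqrt(13), sqrt(13), sqrt(15), 4.28, sqrt(19), 8]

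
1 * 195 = 195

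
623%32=15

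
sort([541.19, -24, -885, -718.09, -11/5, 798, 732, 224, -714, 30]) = [-885, -718.09, -714, -24, -11/5, 30, 224, 541.19, 732, 798]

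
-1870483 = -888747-981736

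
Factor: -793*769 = -1*13^1*61^1*769^1 = -609817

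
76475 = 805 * 95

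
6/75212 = 3/37606 ≈ 0.0000798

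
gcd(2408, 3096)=344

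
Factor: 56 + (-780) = -1 * 2^2 * 181^1 = -724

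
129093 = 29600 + 99493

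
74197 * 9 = 667773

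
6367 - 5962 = 405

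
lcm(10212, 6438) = 296148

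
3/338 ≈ 0.00888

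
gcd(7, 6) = 1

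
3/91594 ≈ 0.0000328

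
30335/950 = 6067/190 ≈ 31.93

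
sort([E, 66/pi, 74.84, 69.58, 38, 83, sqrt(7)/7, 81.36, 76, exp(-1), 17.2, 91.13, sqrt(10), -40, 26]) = [-40, exp(-1), sqrt(7)/7, E, sqrt(10), 17.2, 66/pi, 26, 38, 69.58, 74.84, 76, 81.36, 83, 91.13]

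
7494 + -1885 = 5609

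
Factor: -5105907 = -1*3^2*567323^1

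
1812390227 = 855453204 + 956937023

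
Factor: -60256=-1 * 2^5 * 7^1 * 269^1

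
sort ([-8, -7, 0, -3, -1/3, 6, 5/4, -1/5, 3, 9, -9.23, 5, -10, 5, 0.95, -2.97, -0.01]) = [-10, -9.23, -8, -7, -3, -2.97, -1/3, -1/5, -0.01, 0, 0.95, 5/4, 3, 5, 5, 6, 9]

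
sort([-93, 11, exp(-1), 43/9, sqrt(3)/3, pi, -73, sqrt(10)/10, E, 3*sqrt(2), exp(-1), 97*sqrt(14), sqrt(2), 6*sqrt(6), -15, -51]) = [-93, -73, -51, -15, sqrt(10)/10, exp(-1), exp(-1), sqrt(3)/3, sqrt(2), E, pi, 3*sqrt(2), 43/9, 11, 6*sqrt(6), 97*sqrt(14)]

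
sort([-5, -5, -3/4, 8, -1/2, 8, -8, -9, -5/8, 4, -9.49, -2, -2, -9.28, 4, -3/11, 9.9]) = [-9.49, -9.28, -9, -8, -5, -5, -2, -2, -3/4, -5/8, -1/2, -3/11, 4, 4, 8, 8, 9.9]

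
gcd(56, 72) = 8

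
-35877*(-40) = 1435080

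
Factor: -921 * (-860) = 2^2 * 3^1 * 5^1 * 43^1 * 307^1 = 792060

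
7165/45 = 1433/9 ≈ 159.22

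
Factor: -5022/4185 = -1 * 2^1 * 3^1 * 5^(-1) = -6/5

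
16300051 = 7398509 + 8901542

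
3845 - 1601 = 2244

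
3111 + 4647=7758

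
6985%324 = 181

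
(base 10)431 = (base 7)1154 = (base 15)1db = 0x1af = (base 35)cb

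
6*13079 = 78474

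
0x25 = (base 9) 41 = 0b100101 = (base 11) 34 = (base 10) 37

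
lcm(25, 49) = 1225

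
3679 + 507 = 4186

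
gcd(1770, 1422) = 6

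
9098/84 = 108 + 13/42 ≈ 108.31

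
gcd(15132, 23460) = 12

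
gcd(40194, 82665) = 99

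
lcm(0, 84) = 0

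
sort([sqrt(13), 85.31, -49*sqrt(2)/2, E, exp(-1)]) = [-49*sqrt(2)/2, exp(-1), E, sqrt(13), 85.31]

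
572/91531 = 52/8321 ≈ 0.00625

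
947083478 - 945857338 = 1226140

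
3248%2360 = 888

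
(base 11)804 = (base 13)59a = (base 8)1714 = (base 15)44c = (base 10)972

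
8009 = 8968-959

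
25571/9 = 2841 + 2/9 ≈ 2841.22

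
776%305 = 166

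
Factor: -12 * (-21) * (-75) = -1 * 2^2 * 3^3 * 5^2 * 7^1 = -18900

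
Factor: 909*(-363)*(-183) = 3^4*11^2*61^1*101^1 = 60383961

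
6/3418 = 3/1709 ≈ 0.00176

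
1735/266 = 6 + 139/266 ≈ 6.52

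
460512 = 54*8528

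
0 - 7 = -7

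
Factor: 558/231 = 2^1 * 3^1 * 7^(-1) * 11^(-1) * 31^1 = 186/77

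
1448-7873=-6425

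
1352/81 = 16 + 56/81 ≈ 16.69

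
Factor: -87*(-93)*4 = 2^2*3^2*29^1*31^1 = 32364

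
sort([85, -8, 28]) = [-8, 28, 85]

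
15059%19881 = 15059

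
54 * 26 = 1404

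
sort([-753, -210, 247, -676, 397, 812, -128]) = [-753, -676, -210, -128, 247, 397, 812]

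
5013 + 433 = 5446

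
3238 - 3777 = -539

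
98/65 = 1 + 33/65 ≈ 1.51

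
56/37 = 1 + 19/37 ≈ 1.51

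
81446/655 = 124+226/655 ≈ 124.35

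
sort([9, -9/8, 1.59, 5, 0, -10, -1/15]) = [-10, -9/8, -1/15, 0, 1.59, 5, 9]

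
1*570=570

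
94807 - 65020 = 29787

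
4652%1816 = 1020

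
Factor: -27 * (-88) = 2^3 * 3^3 * 11^1 = 2376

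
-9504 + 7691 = -1813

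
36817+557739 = 594556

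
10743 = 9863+880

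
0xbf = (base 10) 191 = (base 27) 72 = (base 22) 8f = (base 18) ab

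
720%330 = 60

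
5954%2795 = 364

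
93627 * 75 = 7022025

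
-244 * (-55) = 13420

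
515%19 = 2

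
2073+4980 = 7053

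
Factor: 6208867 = 7^1 * 886981^1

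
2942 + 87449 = 90391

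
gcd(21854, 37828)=98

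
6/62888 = 3/31444 ≈ 0.0000954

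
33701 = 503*67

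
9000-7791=1209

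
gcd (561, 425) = 17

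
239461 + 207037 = 446498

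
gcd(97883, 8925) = 1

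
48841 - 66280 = -17439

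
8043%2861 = 2321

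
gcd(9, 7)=1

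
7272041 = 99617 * 73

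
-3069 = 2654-5723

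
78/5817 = 26/1939 ≈ 0.0134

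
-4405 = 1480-5885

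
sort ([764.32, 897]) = [764.32, 897]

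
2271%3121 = 2271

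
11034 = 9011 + 2023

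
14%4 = 2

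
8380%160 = 60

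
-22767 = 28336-51103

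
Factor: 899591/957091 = 7^2*11^1*1669^1*957091^(-1)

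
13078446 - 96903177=-83824731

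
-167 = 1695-1862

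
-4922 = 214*(-23)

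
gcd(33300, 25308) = 1332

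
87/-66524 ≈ -0.00131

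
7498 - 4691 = 2807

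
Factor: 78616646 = 2^1*39308323^1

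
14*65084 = 911176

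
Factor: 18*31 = 2^1*3^2*31^1 = 558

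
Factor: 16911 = 3^2*1879^1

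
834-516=318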